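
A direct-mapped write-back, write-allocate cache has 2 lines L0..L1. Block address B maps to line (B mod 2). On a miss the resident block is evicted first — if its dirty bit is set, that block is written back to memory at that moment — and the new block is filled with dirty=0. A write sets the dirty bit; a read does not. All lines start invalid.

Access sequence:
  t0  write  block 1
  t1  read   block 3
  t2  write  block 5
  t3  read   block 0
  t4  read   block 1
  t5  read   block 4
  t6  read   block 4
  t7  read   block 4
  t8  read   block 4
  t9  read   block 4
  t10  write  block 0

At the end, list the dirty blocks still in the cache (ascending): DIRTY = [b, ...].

DIRTY = [0]

  0 | W B1 → L1 miss [D]
  1 | R B3 → L1 miss wb→B1 [-]
  2 | W B5 → L1 miss [D]
  3 | R B0 → L0 miss [-]
  4 | R B1 → L1 miss wb→B5 [-]
  5 | R B4 → L0 miss [-]
  6 | R B4 → L0 hit [-]
  7 | R B4 → L0 hit [-]
  8 | R B4 → L0 hit [-]
  9 | R B4 → L0 hit [-]
  10 | W B0 → L0 miss [D]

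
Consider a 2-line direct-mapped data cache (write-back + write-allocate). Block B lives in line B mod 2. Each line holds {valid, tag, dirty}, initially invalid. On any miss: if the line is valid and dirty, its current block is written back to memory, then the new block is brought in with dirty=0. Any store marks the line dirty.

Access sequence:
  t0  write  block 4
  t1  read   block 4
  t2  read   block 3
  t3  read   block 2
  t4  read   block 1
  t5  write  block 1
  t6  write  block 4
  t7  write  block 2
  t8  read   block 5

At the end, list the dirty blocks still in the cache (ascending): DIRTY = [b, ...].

DIRTY = [2]

  0 | W B4 → L0 miss [D]
  1 | R B4 → L0 hit [D]
  2 | R B3 → L1 miss [-]
  3 | R B2 → L0 miss wb→B4 [-]
  4 | R B1 → L1 miss [-]
  5 | W B1 → L1 hit [D]
  6 | W B4 → L0 miss [D]
  7 | W B2 → L0 miss wb→B4 [D]
  8 | R B5 → L1 miss wb→B1 [-]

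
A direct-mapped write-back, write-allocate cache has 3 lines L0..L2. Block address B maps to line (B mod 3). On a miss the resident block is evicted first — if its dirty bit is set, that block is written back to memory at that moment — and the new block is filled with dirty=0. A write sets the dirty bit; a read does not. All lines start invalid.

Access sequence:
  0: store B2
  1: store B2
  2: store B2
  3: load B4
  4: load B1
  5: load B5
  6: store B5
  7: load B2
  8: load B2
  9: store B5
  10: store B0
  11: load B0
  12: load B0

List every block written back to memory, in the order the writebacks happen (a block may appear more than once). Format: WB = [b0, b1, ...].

WB = [2, 5]

0: W B2 → L2 miss [D]
1: W B2 → L2 hit [D]
2: W B2 → L2 hit [D]
3: R B4 → L1 miss [-]
4: R B1 → L1 miss [-]
5: R B5 → L2 miss wb→B2 [-]
6: W B5 → L2 hit [D]
7: R B2 → L2 miss wb→B5 [-]
8: R B2 → L2 hit [-]
9: W B5 → L2 miss [D]
10: W B0 → L0 miss [D]
11: R B0 → L0 hit [D]
12: R B0 → L0 hit [D]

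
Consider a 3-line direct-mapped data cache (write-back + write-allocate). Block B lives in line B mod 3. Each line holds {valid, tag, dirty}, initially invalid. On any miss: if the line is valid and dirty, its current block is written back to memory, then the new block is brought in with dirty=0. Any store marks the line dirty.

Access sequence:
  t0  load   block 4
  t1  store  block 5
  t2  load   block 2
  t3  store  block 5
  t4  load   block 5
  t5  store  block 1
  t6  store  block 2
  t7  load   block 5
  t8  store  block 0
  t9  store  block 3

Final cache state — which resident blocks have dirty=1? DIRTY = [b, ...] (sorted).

DIRTY = [1, 3]

  0 | R B4 → L1 miss [-]
  1 | W B5 → L2 miss [D]
  2 | R B2 → L2 miss wb→B5 [-]
  3 | W B5 → L2 miss [D]
  4 | R B5 → L2 hit [D]
  5 | W B1 → L1 miss [D]
  6 | W B2 → L2 miss wb→B5 [D]
  7 | R B5 → L2 miss wb→B2 [-]
  8 | W B0 → L0 miss [D]
  9 | W B3 → L0 miss wb→B0 [D]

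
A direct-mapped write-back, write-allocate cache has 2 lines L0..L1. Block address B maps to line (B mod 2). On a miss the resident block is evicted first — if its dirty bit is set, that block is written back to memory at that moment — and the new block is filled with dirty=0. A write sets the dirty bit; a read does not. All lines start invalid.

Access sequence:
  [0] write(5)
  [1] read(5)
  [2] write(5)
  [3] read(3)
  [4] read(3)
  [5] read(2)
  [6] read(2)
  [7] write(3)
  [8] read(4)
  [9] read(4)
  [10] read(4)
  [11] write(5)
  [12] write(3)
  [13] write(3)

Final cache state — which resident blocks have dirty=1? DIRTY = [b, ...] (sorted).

0: W B5 → L1 miss [D]
1: R B5 → L1 hit [D]
2: W B5 → L1 hit [D]
3: R B3 → L1 miss wb→B5 [-]
4: R B3 → L1 hit [-]
5: R B2 → L0 miss [-]
6: R B2 → L0 hit [-]
7: W B3 → L1 hit [D]
8: R B4 → L0 miss [-]
9: R B4 → L0 hit [-]
10: R B4 → L0 hit [-]
11: W B5 → L1 miss wb→B3 [D]
12: W B3 → L1 miss wb→B5 [D]
13: W B3 → L1 hit [D]

DIRTY = [3]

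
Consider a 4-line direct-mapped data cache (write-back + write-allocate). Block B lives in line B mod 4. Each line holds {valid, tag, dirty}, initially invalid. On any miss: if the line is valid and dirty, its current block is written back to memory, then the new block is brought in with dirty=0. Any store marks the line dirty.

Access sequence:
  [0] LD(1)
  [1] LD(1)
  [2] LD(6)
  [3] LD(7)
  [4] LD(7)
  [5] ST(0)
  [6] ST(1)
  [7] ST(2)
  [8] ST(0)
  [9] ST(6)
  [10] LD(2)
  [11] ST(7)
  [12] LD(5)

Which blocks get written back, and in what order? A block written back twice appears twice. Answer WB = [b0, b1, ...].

WB = [2, 6, 1]

  0 | R B1 → L1 miss [-]
  1 | R B1 → L1 hit [-]
  2 | R B6 → L2 miss [-]
  3 | R B7 → L3 miss [-]
  4 | R B7 → L3 hit [-]
  5 | W B0 → L0 miss [D]
  6 | W B1 → L1 hit [D]
  7 | W B2 → L2 miss [D]
  8 | W B0 → L0 hit [D]
  9 | W B6 → L2 miss wb→B2 [D]
  10 | R B2 → L2 miss wb→B6 [-]
  11 | W B7 → L3 hit [D]
  12 | R B5 → L1 miss wb→B1 [-]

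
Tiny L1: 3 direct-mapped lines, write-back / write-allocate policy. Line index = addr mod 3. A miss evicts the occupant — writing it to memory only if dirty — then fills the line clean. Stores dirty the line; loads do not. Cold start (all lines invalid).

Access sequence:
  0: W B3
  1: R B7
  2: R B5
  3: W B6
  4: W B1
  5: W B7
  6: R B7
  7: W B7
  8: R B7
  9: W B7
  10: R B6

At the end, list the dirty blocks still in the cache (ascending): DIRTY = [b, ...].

0: W B3 -> L0 miss  d=D]
1: R B7 -> L1 miss  d=-]
2: R B5 -> L2 miss  d=-]
3: W B6 -> L0 miss wb->B3  d=D]
4: W B1 -> L1 miss  d=D]
5: W B7 -> L1 miss wb->B1  d=D]
6: R B7 -> L1 hit  d=D]
7: W B7 -> L1 hit  d=D]
8: R B7 -> L1 hit  d=D]
9: W B7 -> L1 hit  d=D]
10: R B6 -> L0 hit  d=D]

DIRTY = [6, 7]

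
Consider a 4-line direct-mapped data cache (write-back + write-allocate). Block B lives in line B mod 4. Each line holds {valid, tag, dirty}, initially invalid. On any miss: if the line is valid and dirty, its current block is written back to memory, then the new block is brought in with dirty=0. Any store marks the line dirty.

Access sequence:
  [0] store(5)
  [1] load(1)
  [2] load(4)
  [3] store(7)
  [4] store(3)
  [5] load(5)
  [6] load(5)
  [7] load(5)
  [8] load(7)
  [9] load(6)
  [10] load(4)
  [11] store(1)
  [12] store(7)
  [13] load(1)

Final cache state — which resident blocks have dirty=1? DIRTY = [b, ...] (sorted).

DIRTY = [1, 7]

0: W B5 -> L1 miss  d=D]
1: R B1 -> L1 miss wb->B5  d=-]
2: R B4 -> L0 miss  d=-]
3: W B7 -> L3 miss  d=D]
4: W B3 -> L3 miss wb->B7  d=D]
5: R B5 -> L1 miss  d=-]
6: R B5 -> L1 hit  d=-]
7: R B5 -> L1 hit  d=-]
8: R B7 -> L3 miss wb->B3  d=-]
9: R B6 -> L2 miss  d=-]
10: R B4 -> L0 hit  d=-]
11: W B1 -> L1 miss  d=D]
12: W B7 -> L3 hit  d=D]
13: R B1 -> L1 hit  d=D]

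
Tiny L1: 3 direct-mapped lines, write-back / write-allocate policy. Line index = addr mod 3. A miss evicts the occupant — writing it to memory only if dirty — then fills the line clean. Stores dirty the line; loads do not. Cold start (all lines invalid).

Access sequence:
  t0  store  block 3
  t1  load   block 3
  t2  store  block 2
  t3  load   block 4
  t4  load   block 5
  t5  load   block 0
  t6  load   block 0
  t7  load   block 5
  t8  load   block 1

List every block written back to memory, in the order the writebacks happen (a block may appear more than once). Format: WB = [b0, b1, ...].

WB = [2, 3]

0: W B3 → L0 miss [D]
1: R B3 → L0 hit [D]
2: W B2 → L2 miss [D]
3: R B4 → L1 miss [-]
4: R B5 → L2 miss wb→B2 [-]
5: R B0 → L0 miss wb→B3 [-]
6: R B0 → L0 hit [-]
7: R B5 → L2 hit [-]
8: R B1 → L1 miss [-]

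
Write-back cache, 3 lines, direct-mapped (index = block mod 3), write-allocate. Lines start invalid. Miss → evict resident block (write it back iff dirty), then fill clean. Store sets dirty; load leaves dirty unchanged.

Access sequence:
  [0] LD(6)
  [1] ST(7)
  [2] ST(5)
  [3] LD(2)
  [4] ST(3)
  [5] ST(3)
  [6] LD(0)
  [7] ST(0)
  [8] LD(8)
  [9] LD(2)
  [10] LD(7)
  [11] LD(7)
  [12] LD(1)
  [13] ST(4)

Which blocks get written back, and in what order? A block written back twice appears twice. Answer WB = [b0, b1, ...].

WB = [5, 3, 7]

0: R B6 -> L0 miss  d=-]
1: W B7 -> L1 miss  d=D]
2: W B5 -> L2 miss  d=D]
3: R B2 -> L2 miss wb->B5  d=-]
4: W B3 -> L0 miss  d=D]
5: W B3 -> L0 hit  d=D]
6: R B0 -> L0 miss wb->B3  d=-]
7: W B0 -> L0 hit  d=D]
8: R B8 -> L2 miss  d=-]
9: R B2 -> L2 miss  d=-]
10: R B7 -> L1 hit  d=D]
11: R B7 -> L1 hit  d=D]
12: R B1 -> L1 miss wb->B7  d=-]
13: W B4 -> L1 miss  d=D]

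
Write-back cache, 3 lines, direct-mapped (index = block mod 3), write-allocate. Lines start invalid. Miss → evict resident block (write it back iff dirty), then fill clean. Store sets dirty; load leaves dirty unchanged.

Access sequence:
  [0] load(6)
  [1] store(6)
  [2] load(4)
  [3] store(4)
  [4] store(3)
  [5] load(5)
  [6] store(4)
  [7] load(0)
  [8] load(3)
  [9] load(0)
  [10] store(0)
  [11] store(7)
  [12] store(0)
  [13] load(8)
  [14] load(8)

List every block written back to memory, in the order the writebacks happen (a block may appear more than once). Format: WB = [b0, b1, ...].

0: R B6 → L0 miss [-]
1: W B6 → L0 hit [D]
2: R B4 → L1 miss [-]
3: W B4 → L1 hit [D]
4: W B3 → L0 miss wb→B6 [D]
5: R B5 → L2 miss [-]
6: W B4 → L1 hit [D]
7: R B0 → L0 miss wb→B3 [-]
8: R B3 → L0 miss [-]
9: R B0 → L0 miss [-]
10: W B0 → L0 hit [D]
11: W B7 → L1 miss wb→B4 [D]
12: W B0 → L0 hit [D]
13: R B8 → L2 miss [-]
14: R B8 → L2 hit [-]

WB = [6, 3, 4]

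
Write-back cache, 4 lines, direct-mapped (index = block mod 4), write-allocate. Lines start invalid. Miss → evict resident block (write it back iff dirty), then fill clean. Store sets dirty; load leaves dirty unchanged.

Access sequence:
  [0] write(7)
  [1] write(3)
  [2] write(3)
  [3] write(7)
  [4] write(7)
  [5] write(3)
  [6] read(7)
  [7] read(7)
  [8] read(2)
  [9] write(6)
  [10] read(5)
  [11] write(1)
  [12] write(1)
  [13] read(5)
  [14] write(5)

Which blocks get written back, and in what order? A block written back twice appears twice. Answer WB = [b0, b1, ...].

WB = [7, 3, 7, 3, 1]

0: W B7 -> L3 miss  d=D]
1: W B3 -> L3 miss wb->B7  d=D]
2: W B3 -> L3 hit  d=D]
3: W B7 -> L3 miss wb->B3  d=D]
4: W B7 -> L3 hit  d=D]
5: W B3 -> L3 miss wb->B7  d=D]
6: R B7 -> L3 miss wb->B3  d=-]
7: R B7 -> L3 hit  d=-]
8: R B2 -> L2 miss  d=-]
9: W B6 -> L2 miss  d=D]
10: R B5 -> L1 miss  d=-]
11: W B1 -> L1 miss  d=D]
12: W B1 -> L1 hit  d=D]
13: R B5 -> L1 miss wb->B1  d=-]
14: W B5 -> L1 hit  d=D]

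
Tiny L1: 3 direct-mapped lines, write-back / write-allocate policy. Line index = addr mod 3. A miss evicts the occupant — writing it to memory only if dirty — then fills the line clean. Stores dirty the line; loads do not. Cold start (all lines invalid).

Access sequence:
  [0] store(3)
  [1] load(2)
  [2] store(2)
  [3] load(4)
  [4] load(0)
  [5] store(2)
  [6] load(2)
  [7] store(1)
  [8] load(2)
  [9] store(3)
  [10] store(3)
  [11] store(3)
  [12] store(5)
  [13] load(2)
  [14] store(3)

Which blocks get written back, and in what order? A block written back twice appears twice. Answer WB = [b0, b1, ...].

WB = [3, 2, 5]

  0 | W B3 → L0 miss [D]
  1 | R B2 → L2 miss [-]
  2 | W B2 → L2 hit [D]
  3 | R B4 → L1 miss [-]
  4 | R B0 → L0 miss wb→B3 [-]
  5 | W B2 → L2 hit [D]
  6 | R B2 → L2 hit [D]
  7 | W B1 → L1 miss [D]
  8 | R B2 → L2 hit [D]
  9 | W B3 → L0 miss [D]
  10 | W B3 → L0 hit [D]
  11 | W B3 → L0 hit [D]
  12 | W B5 → L2 miss wb→B2 [D]
  13 | R B2 → L2 miss wb→B5 [-]
  14 | W B3 → L0 hit [D]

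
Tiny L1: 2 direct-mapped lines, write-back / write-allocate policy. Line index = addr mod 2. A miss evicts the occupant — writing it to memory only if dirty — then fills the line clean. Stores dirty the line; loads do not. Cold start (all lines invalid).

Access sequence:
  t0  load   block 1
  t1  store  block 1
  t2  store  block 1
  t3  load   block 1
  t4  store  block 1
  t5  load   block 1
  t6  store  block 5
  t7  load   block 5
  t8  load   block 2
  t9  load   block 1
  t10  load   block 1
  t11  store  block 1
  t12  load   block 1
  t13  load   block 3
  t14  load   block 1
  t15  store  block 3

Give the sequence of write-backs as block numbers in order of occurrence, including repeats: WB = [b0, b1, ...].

WB = [1, 5, 1]

  0 | R B1 → L1 miss [-]
  1 | W B1 → L1 hit [D]
  2 | W B1 → L1 hit [D]
  3 | R B1 → L1 hit [D]
  4 | W B1 → L1 hit [D]
  5 | R B1 → L1 hit [D]
  6 | W B5 → L1 miss wb→B1 [D]
  7 | R B5 → L1 hit [D]
  8 | R B2 → L0 miss [-]
  9 | R B1 → L1 miss wb→B5 [-]
  10 | R B1 → L1 hit [-]
  11 | W B1 → L1 hit [D]
  12 | R B1 → L1 hit [D]
  13 | R B3 → L1 miss wb→B1 [-]
  14 | R B1 → L1 miss [-]
  15 | W B3 → L1 miss [D]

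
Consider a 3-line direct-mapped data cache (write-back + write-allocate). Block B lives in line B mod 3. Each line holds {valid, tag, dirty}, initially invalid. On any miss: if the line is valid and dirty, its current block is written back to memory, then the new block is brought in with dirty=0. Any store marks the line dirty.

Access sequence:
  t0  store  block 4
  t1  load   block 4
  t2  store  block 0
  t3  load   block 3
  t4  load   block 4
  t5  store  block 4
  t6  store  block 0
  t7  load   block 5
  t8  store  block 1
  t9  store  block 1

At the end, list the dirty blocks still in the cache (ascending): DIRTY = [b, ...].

  0 | W B4 → L1 miss [D]
  1 | R B4 → L1 hit [D]
  2 | W B0 → L0 miss [D]
  3 | R B3 → L0 miss wb→B0 [-]
  4 | R B4 → L1 hit [D]
  5 | W B4 → L1 hit [D]
  6 | W B0 → L0 miss [D]
  7 | R B5 → L2 miss [-]
  8 | W B1 → L1 miss wb→B4 [D]
  9 | W B1 → L1 hit [D]

DIRTY = [0, 1]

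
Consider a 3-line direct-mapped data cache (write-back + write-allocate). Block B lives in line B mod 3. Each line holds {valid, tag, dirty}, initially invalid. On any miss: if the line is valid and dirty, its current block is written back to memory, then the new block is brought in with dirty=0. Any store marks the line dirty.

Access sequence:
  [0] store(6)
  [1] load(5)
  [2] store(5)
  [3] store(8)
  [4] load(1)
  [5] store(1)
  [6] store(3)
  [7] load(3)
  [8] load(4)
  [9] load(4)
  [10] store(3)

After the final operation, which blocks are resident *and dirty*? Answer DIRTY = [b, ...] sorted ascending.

DIRTY = [3, 8]

0: W B6 -> L0 miss  d=D]
1: R B5 -> L2 miss  d=-]
2: W B5 -> L2 hit  d=D]
3: W B8 -> L2 miss wb->B5  d=D]
4: R B1 -> L1 miss  d=-]
5: W B1 -> L1 hit  d=D]
6: W B3 -> L0 miss wb->B6  d=D]
7: R B3 -> L0 hit  d=D]
8: R B4 -> L1 miss wb->B1  d=-]
9: R B4 -> L1 hit  d=-]
10: W B3 -> L0 hit  d=D]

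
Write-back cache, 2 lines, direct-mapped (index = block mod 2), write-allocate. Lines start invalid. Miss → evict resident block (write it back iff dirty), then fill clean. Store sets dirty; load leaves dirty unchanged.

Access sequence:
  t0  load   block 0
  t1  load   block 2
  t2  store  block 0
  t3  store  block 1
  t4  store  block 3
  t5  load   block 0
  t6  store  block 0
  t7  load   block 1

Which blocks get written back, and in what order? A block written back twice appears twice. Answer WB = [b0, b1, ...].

WB = [1, 3]

  0 | R B0 → L0 miss [-]
  1 | R B2 → L0 miss [-]
  2 | W B0 → L0 miss [D]
  3 | W B1 → L1 miss [D]
  4 | W B3 → L1 miss wb→B1 [D]
  5 | R B0 → L0 hit [D]
  6 | W B0 → L0 hit [D]
  7 | R B1 → L1 miss wb→B3 [-]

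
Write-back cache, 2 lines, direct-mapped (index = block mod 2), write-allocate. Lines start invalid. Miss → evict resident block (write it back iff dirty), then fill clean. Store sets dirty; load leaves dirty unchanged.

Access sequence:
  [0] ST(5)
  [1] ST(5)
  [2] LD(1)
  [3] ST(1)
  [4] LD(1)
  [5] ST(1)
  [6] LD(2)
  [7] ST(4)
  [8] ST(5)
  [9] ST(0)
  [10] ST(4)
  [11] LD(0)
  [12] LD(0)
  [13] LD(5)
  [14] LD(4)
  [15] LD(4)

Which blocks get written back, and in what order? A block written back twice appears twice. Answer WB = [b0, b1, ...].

WB = [5, 1, 4, 0, 4]

0: W B5 → L1 miss [D]
1: W B5 → L1 hit [D]
2: R B1 → L1 miss wb→B5 [-]
3: W B1 → L1 hit [D]
4: R B1 → L1 hit [D]
5: W B1 → L1 hit [D]
6: R B2 → L0 miss [-]
7: W B4 → L0 miss [D]
8: W B5 → L1 miss wb→B1 [D]
9: W B0 → L0 miss wb→B4 [D]
10: W B4 → L0 miss wb→B0 [D]
11: R B0 → L0 miss wb→B4 [-]
12: R B0 → L0 hit [-]
13: R B5 → L1 hit [D]
14: R B4 → L0 miss [-]
15: R B4 → L0 hit [-]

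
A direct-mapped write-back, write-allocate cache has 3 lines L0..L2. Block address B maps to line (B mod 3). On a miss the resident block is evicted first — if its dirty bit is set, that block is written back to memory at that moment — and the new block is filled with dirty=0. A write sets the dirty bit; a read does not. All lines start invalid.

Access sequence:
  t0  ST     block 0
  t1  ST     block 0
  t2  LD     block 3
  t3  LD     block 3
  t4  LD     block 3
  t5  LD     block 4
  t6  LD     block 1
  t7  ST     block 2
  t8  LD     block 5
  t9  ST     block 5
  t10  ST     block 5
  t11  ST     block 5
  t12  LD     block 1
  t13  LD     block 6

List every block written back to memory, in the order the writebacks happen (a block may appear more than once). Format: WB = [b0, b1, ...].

0: W B0 -> L0 miss  d=D]
1: W B0 -> L0 hit  d=D]
2: R B3 -> L0 miss wb->B0  d=-]
3: R B3 -> L0 hit  d=-]
4: R B3 -> L0 hit  d=-]
5: R B4 -> L1 miss  d=-]
6: R B1 -> L1 miss  d=-]
7: W B2 -> L2 miss  d=D]
8: R B5 -> L2 miss wb->B2  d=-]
9: W B5 -> L2 hit  d=D]
10: W B5 -> L2 hit  d=D]
11: W B5 -> L2 hit  d=D]
12: R B1 -> L1 hit  d=-]
13: R B6 -> L0 miss  d=-]

WB = [0, 2]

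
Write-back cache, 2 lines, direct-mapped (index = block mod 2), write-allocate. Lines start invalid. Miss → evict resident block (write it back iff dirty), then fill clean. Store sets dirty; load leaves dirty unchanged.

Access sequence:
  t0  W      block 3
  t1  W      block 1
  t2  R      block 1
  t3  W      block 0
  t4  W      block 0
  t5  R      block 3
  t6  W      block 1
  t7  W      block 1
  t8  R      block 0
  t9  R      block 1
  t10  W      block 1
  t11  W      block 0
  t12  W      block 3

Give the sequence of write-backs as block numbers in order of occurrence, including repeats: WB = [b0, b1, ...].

  0 | W B3 → L1 miss [D]
  1 | W B1 → L1 miss wb→B3 [D]
  2 | R B1 → L1 hit [D]
  3 | W B0 → L0 miss [D]
  4 | W B0 → L0 hit [D]
  5 | R B3 → L1 miss wb→B1 [-]
  6 | W B1 → L1 miss [D]
  7 | W B1 → L1 hit [D]
  8 | R B0 → L0 hit [D]
  9 | R B1 → L1 hit [D]
  10 | W B1 → L1 hit [D]
  11 | W B0 → L0 hit [D]
  12 | W B3 → L1 miss wb→B1 [D]

WB = [3, 1, 1]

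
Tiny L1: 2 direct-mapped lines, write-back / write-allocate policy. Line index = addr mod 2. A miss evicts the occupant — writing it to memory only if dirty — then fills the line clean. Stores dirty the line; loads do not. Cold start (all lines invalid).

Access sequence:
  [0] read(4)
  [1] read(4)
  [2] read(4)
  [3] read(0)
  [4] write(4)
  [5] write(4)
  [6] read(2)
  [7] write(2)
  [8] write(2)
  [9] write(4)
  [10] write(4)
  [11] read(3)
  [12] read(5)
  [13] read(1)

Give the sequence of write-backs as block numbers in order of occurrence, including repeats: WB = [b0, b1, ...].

WB = [4, 2]

  0 | R B4 → L0 miss [-]
  1 | R B4 → L0 hit [-]
  2 | R B4 → L0 hit [-]
  3 | R B0 → L0 miss [-]
  4 | W B4 → L0 miss [D]
  5 | W B4 → L0 hit [D]
  6 | R B2 → L0 miss wb→B4 [-]
  7 | W B2 → L0 hit [D]
  8 | W B2 → L0 hit [D]
  9 | W B4 → L0 miss wb→B2 [D]
  10 | W B4 → L0 hit [D]
  11 | R B3 → L1 miss [-]
  12 | R B5 → L1 miss [-]
  13 | R B1 → L1 miss [-]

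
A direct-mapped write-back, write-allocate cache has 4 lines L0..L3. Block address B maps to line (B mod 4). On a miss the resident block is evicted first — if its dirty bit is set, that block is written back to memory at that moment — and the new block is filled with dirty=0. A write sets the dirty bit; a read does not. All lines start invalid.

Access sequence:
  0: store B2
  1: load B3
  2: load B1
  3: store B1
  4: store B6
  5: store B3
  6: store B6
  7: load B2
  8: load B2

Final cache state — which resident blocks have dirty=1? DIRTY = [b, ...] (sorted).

DIRTY = [1, 3]

0: W B2 → L2 miss [D]
1: R B3 → L3 miss [-]
2: R B1 → L1 miss [-]
3: W B1 → L1 hit [D]
4: W B6 → L2 miss wb→B2 [D]
5: W B3 → L3 hit [D]
6: W B6 → L2 hit [D]
7: R B2 → L2 miss wb→B6 [-]
8: R B2 → L2 hit [-]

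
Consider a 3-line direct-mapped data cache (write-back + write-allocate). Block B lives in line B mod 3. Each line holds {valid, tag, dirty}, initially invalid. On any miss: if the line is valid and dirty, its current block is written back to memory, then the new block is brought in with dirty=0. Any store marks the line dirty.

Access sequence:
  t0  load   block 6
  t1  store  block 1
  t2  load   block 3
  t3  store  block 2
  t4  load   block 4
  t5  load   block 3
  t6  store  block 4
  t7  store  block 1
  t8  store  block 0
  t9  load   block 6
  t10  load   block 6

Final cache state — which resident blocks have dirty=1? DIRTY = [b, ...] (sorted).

DIRTY = [1, 2]

0: R B6 → L0 miss [-]
1: W B1 → L1 miss [D]
2: R B3 → L0 miss [-]
3: W B2 → L2 miss [D]
4: R B4 → L1 miss wb→B1 [-]
5: R B3 → L0 hit [-]
6: W B4 → L1 hit [D]
7: W B1 → L1 miss wb→B4 [D]
8: W B0 → L0 miss [D]
9: R B6 → L0 miss wb→B0 [-]
10: R B6 → L0 hit [-]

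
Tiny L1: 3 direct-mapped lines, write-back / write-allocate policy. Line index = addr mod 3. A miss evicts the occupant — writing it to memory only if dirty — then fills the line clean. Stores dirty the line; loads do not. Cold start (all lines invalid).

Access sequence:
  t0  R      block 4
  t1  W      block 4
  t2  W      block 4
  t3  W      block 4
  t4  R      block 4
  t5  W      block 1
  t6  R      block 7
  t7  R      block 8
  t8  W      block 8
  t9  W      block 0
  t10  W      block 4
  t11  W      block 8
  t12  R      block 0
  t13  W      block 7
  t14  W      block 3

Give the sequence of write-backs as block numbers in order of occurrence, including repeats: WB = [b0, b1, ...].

0: R B4 -> L1 miss  d=-]
1: W B4 -> L1 hit  d=D]
2: W B4 -> L1 hit  d=D]
3: W B4 -> L1 hit  d=D]
4: R B4 -> L1 hit  d=D]
5: W B1 -> L1 miss wb->B4  d=D]
6: R B7 -> L1 miss wb->B1  d=-]
7: R B8 -> L2 miss  d=-]
8: W B8 -> L2 hit  d=D]
9: W B0 -> L0 miss  d=D]
10: W B4 -> L1 miss  d=D]
11: W B8 -> L2 hit  d=D]
12: R B0 -> L0 hit  d=D]
13: W B7 -> L1 miss wb->B4  d=D]
14: W B3 -> L0 miss wb->B0  d=D]

WB = [4, 1, 4, 0]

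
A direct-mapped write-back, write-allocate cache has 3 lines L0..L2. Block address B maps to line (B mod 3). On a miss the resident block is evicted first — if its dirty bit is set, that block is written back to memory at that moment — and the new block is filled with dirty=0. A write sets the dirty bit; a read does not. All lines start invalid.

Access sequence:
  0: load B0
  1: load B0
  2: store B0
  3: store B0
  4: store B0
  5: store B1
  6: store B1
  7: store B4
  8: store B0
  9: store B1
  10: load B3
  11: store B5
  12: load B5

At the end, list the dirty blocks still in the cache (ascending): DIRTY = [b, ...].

DIRTY = [1, 5]

0: R B0 → L0 miss [-]
1: R B0 → L0 hit [-]
2: W B0 → L0 hit [D]
3: W B0 → L0 hit [D]
4: W B0 → L0 hit [D]
5: W B1 → L1 miss [D]
6: W B1 → L1 hit [D]
7: W B4 → L1 miss wb→B1 [D]
8: W B0 → L0 hit [D]
9: W B1 → L1 miss wb→B4 [D]
10: R B3 → L0 miss wb→B0 [-]
11: W B5 → L2 miss [D]
12: R B5 → L2 hit [D]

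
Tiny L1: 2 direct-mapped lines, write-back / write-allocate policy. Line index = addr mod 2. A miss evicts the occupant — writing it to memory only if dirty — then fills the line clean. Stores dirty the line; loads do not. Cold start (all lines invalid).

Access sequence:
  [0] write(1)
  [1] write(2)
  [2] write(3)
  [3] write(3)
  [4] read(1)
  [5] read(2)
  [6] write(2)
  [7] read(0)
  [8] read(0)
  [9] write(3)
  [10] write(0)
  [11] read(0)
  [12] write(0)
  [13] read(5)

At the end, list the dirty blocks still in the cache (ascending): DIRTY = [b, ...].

DIRTY = [0]

0: W B1 -> L1 miss  d=D]
1: W B2 -> L0 miss  d=D]
2: W B3 -> L1 miss wb->B1  d=D]
3: W B3 -> L1 hit  d=D]
4: R B1 -> L1 miss wb->B3  d=-]
5: R B2 -> L0 hit  d=D]
6: W B2 -> L0 hit  d=D]
7: R B0 -> L0 miss wb->B2  d=-]
8: R B0 -> L0 hit  d=-]
9: W B3 -> L1 miss  d=D]
10: W B0 -> L0 hit  d=D]
11: R B0 -> L0 hit  d=D]
12: W B0 -> L0 hit  d=D]
13: R B5 -> L1 miss wb->B3  d=-]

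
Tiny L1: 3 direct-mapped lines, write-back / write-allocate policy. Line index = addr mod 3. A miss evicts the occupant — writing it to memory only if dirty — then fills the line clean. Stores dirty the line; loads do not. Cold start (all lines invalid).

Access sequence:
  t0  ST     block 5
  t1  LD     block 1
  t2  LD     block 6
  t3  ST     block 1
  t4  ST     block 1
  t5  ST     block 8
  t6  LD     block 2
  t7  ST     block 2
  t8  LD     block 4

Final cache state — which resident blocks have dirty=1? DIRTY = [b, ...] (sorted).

0: W B5 → L2 miss [D]
1: R B1 → L1 miss [-]
2: R B6 → L0 miss [-]
3: W B1 → L1 hit [D]
4: W B1 → L1 hit [D]
5: W B8 → L2 miss wb→B5 [D]
6: R B2 → L2 miss wb→B8 [-]
7: W B2 → L2 hit [D]
8: R B4 → L1 miss wb→B1 [-]

DIRTY = [2]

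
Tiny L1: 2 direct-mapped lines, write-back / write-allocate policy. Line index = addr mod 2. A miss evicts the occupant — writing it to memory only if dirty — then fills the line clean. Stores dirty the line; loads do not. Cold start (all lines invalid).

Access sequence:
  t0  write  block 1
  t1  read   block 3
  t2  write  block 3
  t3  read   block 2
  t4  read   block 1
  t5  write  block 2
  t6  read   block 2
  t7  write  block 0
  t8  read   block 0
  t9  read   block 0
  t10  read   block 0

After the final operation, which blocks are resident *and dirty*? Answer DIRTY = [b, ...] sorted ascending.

0: W B1 → L1 miss [D]
1: R B3 → L1 miss wb→B1 [-]
2: W B3 → L1 hit [D]
3: R B2 → L0 miss [-]
4: R B1 → L1 miss wb→B3 [-]
5: W B2 → L0 hit [D]
6: R B2 → L0 hit [D]
7: W B0 → L0 miss wb→B2 [D]
8: R B0 → L0 hit [D]
9: R B0 → L0 hit [D]
10: R B0 → L0 hit [D]

DIRTY = [0]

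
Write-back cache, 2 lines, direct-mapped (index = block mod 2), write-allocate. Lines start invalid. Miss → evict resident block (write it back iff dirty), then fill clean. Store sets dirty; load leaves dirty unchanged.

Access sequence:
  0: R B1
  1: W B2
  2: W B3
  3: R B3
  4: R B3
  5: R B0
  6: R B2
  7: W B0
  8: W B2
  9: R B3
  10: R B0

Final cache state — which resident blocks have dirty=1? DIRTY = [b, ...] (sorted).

0: R B1 -> L1 miss  d=-]
1: W B2 -> L0 miss  d=D]
2: W B3 -> L1 miss  d=D]
3: R B3 -> L1 hit  d=D]
4: R B3 -> L1 hit  d=D]
5: R B0 -> L0 miss wb->B2  d=-]
6: R B2 -> L0 miss  d=-]
7: W B0 -> L0 miss  d=D]
8: W B2 -> L0 miss wb->B0  d=D]
9: R B3 -> L1 hit  d=D]
10: R B0 -> L0 miss wb->B2  d=-]

DIRTY = [3]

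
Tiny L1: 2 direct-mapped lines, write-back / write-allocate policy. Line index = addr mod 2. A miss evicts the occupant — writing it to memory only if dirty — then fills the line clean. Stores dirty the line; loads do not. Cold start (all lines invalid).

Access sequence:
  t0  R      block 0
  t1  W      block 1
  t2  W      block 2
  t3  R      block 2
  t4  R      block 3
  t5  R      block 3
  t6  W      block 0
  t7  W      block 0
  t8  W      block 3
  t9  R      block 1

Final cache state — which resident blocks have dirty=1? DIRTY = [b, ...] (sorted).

DIRTY = [0]

0: R B0 → L0 miss [-]
1: W B1 → L1 miss [D]
2: W B2 → L0 miss [D]
3: R B2 → L0 hit [D]
4: R B3 → L1 miss wb→B1 [-]
5: R B3 → L1 hit [-]
6: W B0 → L0 miss wb→B2 [D]
7: W B0 → L0 hit [D]
8: W B3 → L1 hit [D]
9: R B1 → L1 miss wb→B3 [-]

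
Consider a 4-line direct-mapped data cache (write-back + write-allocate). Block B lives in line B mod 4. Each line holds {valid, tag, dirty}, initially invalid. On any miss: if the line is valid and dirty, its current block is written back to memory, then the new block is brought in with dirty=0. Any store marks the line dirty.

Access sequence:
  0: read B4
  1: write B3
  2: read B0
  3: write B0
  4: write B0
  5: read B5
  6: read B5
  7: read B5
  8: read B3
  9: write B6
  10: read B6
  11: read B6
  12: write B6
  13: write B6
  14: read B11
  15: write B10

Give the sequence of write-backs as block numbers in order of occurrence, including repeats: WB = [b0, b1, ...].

WB = [3, 6]

  0 | R B4 → L0 miss [-]
  1 | W B3 → L3 miss [D]
  2 | R B0 → L0 miss [-]
  3 | W B0 → L0 hit [D]
  4 | W B0 → L0 hit [D]
  5 | R B5 → L1 miss [-]
  6 | R B5 → L1 hit [-]
  7 | R B5 → L1 hit [-]
  8 | R B3 → L3 hit [D]
  9 | W B6 → L2 miss [D]
  10 | R B6 → L2 hit [D]
  11 | R B6 → L2 hit [D]
  12 | W B6 → L2 hit [D]
  13 | W B6 → L2 hit [D]
  14 | R B11 → L3 miss wb→B3 [-]
  15 | W B10 → L2 miss wb→B6 [D]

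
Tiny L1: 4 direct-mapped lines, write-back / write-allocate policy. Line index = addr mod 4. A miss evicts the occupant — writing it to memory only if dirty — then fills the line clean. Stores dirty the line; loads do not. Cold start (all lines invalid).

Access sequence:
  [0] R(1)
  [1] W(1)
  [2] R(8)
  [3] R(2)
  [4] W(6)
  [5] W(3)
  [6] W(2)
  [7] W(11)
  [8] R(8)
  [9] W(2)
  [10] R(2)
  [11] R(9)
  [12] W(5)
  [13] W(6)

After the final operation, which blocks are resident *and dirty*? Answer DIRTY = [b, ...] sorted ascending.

0: R B1 -> L1 miss  d=-]
1: W B1 -> L1 hit  d=D]
2: R B8 -> L0 miss  d=-]
3: R B2 -> L2 miss  d=-]
4: W B6 -> L2 miss  d=D]
5: W B3 -> L3 miss  d=D]
6: W B2 -> L2 miss wb->B6  d=D]
7: W B11 -> L3 miss wb->B3  d=D]
8: R B8 -> L0 hit  d=-]
9: W B2 -> L2 hit  d=D]
10: R B2 -> L2 hit  d=D]
11: R B9 -> L1 miss wb->B1  d=-]
12: W B5 -> L1 miss  d=D]
13: W B6 -> L2 miss wb->B2  d=D]

DIRTY = [5, 6, 11]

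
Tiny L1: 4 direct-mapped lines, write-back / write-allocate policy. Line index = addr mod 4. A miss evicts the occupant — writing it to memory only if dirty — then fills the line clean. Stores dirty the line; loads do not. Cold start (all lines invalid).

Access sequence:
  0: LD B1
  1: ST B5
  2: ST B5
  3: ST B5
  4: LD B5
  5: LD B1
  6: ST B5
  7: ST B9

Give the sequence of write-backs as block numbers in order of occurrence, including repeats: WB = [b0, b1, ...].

0: R B1 -> L1 miss  d=-]
1: W B5 -> L1 miss  d=D]
2: W B5 -> L1 hit  d=D]
3: W B5 -> L1 hit  d=D]
4: R B5 -> L1 hit  d=D]
5: R B1 -> L1 miss wb->B5  d=-]
6: W B5 -> L1 miss  d=D]
7: W B9 -> L1 miss wb->B5  d=D]

WB = [5, 5]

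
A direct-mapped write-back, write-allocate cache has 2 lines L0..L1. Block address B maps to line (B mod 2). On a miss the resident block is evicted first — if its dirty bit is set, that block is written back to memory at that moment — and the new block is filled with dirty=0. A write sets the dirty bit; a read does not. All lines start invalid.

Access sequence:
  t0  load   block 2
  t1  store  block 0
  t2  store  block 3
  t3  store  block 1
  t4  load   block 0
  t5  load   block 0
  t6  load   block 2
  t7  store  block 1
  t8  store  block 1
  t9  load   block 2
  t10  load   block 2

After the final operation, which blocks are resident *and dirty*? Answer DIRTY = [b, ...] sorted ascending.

0: R B2 → L0 miss [-]
1: W B0 → L0 miss [D]
2: W B3 → L1 miss [D]
3: W B1 → L1 miss wb→B3 [D]
4: R B0 → L0 hit [D]
5: R B0 → L0 hit [D]
6: R B2 → L0 miss wb→B0 [-]
7: W B1 → L1 hit [D]
8: W B1 → L1 hit [D]
9: R B2 → L0 hit [-]
10: R B2 → L0 hit [-]

DIRTY = [1]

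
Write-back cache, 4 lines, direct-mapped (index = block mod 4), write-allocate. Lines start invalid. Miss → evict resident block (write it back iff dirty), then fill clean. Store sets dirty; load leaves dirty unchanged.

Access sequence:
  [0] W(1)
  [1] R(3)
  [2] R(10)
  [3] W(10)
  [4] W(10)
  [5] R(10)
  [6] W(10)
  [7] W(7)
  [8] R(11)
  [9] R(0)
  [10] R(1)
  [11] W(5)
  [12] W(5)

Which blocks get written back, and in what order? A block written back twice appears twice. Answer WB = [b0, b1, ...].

0: W B1 → L1 miss [D]
1: R B3 → L3 miss [-]
2: R B10 → L2 miss [-]
3: W B10 → L2 hit [D]
4: W B10 → L2 hit [D]
5: R B10 → L2 hit [D]
6: W B10 → L2 hit [D]
7: W B7 → L3 miss [D]
8: R B11 → L3 miss wb→B7 [-]
9: R B0 → L0 miss [-]
10: R B1 → L1 hit [D]
11: W B5 → L1 miss wb→B1 [D]
12: W B5 → L1 hit [D]

WB = [7, 1]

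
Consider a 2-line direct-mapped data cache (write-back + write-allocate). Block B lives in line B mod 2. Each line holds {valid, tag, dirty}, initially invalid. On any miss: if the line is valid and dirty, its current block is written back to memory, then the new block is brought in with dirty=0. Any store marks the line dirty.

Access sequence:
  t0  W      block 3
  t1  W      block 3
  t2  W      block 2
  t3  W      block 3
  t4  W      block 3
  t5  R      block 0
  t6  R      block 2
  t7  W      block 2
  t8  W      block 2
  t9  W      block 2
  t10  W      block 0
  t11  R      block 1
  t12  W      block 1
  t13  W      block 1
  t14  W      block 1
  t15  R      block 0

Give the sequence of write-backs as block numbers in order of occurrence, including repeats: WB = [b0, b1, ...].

  0 | W B3 → L1 miss [D]
  1 | W B3 → L1 hit [D]
  2 | W B2 → L0 miss [D]
  3 | W B3 → L1 hit [D]
  4 | W B3 → L1 hit [D]
  5 | R B0 → L0 miss wb→B2 [-]
  6 | R B2 → L0 miss [-]
  7 | W B2 → L0 hit [D]
  8 | W B2 → L0 hit [D]
  9 | W B2 → L0 hit [D]
  10 | W B0 → L0 miss wb→B2 [D]
  11 | R B1 → L1 miss wb→B3 [-]
  12 | W B1 → L1 hit [D]
  13 | W B1 → L1 hit [D]
  14 | W B1 → L1 hit [D]
  15 | R B0 → L0 hit [D]

WB = [2, 2, 3]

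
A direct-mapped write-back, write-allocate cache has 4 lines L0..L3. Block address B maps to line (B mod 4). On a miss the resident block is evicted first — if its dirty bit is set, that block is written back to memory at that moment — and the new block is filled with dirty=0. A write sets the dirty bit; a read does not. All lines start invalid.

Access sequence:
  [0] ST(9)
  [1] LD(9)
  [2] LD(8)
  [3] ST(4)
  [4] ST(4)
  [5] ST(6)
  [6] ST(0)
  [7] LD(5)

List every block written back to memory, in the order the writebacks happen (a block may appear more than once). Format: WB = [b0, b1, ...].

WB = [4, 9]

  0 | W B9 → L1 miss [D]
  1 | R B9 → L1 hit [D]
  2 | R B8 → L0 miss [-]
  3 | W B4 → L0 miss [D]
  4 | W B4 → L0 hit [D]
  5 | W B6 → L2 miss [D]
  6 | W B0 → L0 miss wb→B4 [D]
  7 | R B5 → L1 miss wb→B9 [-]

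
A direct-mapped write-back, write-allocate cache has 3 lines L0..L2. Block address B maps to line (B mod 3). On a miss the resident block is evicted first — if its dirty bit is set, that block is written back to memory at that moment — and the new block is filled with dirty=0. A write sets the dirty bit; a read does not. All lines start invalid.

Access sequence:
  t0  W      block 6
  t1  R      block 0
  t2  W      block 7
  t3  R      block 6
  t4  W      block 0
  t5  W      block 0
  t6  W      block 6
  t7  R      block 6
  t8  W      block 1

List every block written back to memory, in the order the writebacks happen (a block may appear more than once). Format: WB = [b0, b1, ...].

0: W B6 → L0 miss [D]
1: R B0 → L0 miss wb→B6 [-]
2: W B7 → L1 miss [D]
3: R B6 → L0 miss [-]
4: W B0 → L0 miss [D]
5: W B0 → L0 hit [D]
6: W B6 → L0 miss wb→B0 [D]
7: R B6 → L0 hit [D]
8: W B1 → L1 miss wb→B7 [D]

WB = [6, 0, 7]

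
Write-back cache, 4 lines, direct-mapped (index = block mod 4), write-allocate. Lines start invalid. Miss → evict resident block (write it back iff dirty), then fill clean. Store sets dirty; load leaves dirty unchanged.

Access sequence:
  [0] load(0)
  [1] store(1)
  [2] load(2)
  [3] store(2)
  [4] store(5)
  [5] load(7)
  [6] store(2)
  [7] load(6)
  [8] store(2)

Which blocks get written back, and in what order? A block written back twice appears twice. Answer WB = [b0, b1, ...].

  0 | R B0 → L0 miss [-]
  1 | W B1 → L1 miss [D]
  2 | R B2 → L2 miss [-]
  3 | W B2 → L2 hit [D]
  4 | W B5 → L1 miss wb→B1 [D]
  5 | R B7 → L3 miss [-]
  6 | W B2 → L2 hit [D]
  7 | R B6 → L2 miss wb→B2 [-]
  8 | W B2 → L2 miss [D]

WB = [1, 2]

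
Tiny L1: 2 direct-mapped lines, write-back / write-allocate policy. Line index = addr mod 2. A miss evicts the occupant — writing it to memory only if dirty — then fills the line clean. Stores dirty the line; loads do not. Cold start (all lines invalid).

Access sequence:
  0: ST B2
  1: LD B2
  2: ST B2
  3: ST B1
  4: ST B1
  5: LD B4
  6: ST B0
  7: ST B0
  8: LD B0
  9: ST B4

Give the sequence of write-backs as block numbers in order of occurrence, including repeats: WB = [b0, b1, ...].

0: W B2 → L0 miss [D]
1: R B2 → L0 hit [D]
2: W B2 → L0 hit [D]
3: W B1 → L1 miss [D]
4: W B1 → L1 hit [D]
5: R B4 → L0 miss wb→B2 [-]
6: W B0 → L0 miss [D]
7: W B0 → L0 hit [D]
8: R B0 → L0 hit [D]
9: W B4 → L0 miss wb→B0 [D]

WB = [2, 0]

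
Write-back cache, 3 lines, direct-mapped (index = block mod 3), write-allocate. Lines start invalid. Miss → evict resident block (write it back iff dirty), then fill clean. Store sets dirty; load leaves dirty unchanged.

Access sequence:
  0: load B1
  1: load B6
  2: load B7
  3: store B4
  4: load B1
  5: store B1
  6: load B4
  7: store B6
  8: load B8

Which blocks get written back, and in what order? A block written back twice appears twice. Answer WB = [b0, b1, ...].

0: R B1 -> L1 miss  d=-]
1: R B6 -> L0 miss  d=-]
2: R B7 -> L1 miss  d=-]
3: W B4 -> L1 miss  d=D]
4: R B1 -> L1 miss wb->B4  d=-]
5: W B1 -> L1 hit  d=D]
6: R B4 -> L1 miss wb->B1  d=-]
7: W B6 -> L0 hit  d=D]
8: R B8 -> L2 miss  d=-]

WB = [4, 1]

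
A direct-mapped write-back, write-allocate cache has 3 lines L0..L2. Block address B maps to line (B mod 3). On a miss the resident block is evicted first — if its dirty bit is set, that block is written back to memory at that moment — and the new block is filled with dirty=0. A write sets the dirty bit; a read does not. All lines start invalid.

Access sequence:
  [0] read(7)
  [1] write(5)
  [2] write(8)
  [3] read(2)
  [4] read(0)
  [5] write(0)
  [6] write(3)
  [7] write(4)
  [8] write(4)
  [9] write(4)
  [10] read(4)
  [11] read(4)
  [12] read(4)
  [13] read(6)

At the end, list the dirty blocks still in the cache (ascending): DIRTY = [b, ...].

0: R B7 -> L1 miss  d=-]
1: W B5 -> L2 miss  d=D]
2: W B8 -> L2 miss wb->B5  d=D]
3: R B2 -> L2 miss wb->B8  d=-]
4: R B0 -> L0 miss  d=-]
5: W B0 -> L0 hit  d=D]
6: W B3 -> L0 miss wb->B0  d=D]
7: W B4 -> L1 miss  d=D]
8: W B4 -> L1 hit  d=D]
9: W B4 -> L1 hit  d=D]
10: R B4 -> L1 hit  d=D]
11: R B4 -> L1 hit  d=D]
12: R B4 -> L1 hit  d=D]
13: R B6 -> L0 miss wb->B3  d=-]

DIRTY = [4]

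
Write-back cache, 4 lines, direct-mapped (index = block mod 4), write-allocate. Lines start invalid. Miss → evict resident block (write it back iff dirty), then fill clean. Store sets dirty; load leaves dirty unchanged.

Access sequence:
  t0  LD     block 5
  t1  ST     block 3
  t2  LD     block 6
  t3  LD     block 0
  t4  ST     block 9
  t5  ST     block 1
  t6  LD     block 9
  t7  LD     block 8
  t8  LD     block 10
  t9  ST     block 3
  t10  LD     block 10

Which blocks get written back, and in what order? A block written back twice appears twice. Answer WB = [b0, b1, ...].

  0 | R B5 → L1 miss [-]
  1 | W B3 → L3 miss [D]
  2 | R B6 → L2 miss [-]
  3 | R B0 → L0 miss [-]
  4 | W B9 → L1 miss [D]
  5 | W B1 → L1 miss wb→B9 [D]
  6 | R B9 → L1 miss wb→B1 [-]
  7 | R B8 → L0 miss [-]
  8 | R B10 → L2 miss [-]
  9 | W B3 → L3 hit [D]
  10 | R B10 → L2 hit [-]

WB = [9, 1]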